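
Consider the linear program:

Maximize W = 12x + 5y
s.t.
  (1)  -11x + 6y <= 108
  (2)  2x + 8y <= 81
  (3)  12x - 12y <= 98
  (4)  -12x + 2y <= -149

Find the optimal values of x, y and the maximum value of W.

x = 439/30, y = 97/15, maximum W = 3119/15

Extreme points and W = 12x + 5y:
  (439/30, 97/15) → W = 3119/15
  (677/50, 337/50) → W = 9809/50
  (199/15, 51/10) → W = 1847/10

At the optimal vertex, 2x + 8y = 81 and 12x - 12y = 98.
Solving simultaneously gives x = 439/30, y = 97/15.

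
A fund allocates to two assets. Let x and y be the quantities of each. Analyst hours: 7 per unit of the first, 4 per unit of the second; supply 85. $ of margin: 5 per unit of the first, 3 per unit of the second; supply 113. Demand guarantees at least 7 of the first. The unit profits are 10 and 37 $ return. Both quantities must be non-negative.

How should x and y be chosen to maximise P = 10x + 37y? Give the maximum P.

x = 7, y = 9, maximum P = 403

Corner points and P = 10x + 37y:
  (85/7, 0) → P = 850/7
  (7, 0) → P = 70
  (7, 9) → P = 403

The optimum lies where 7x + 4y = 85 and x = 7.
Solving simultaneously gives x = 7, y = 9.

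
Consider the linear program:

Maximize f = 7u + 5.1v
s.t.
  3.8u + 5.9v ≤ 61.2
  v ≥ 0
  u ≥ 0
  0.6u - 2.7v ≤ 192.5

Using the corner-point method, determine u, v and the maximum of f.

u = 306/19, v = 0, maximum f = 2142/19

Feasible corners and f = 7u + 5.1v:
  (306/19, 0) → f = 2142/19
  (0, 612/59) → f = 15606/295
  (0, 0) → f = 0

At the optimal vertex, 3.8u + 5.9v = 61.2 and v = 0.
Solving simultaneously gives u = 306/19, v = 0.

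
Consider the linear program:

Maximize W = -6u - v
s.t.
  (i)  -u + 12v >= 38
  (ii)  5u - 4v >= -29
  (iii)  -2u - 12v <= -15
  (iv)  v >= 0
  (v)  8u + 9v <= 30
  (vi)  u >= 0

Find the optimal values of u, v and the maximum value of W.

u = 0, v = 19/6, maximum W = -19/6

The optimum lies where -u + 12v = 38 and u = 0.
Solving simultaneously gives u = 0, v = 19/6.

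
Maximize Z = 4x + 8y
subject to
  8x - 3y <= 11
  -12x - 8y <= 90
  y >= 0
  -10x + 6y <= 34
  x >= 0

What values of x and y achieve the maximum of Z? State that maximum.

Corner points and Z = 4x + 8y:
  (11/8, 0) → Z = 11/2
  (28/3, 191/9) → Z = 1864/9
  (0, 0) → Z = 0
  (0, 17/3) → Z = 136/3

At the optimal vertex, 8x - 3y = 11 and -10x + 6y = 34.
Solving simultaneously gives x = 28/3, y = 191/9.

x = 28/3, y = 191/9, maximum Z = 1864/9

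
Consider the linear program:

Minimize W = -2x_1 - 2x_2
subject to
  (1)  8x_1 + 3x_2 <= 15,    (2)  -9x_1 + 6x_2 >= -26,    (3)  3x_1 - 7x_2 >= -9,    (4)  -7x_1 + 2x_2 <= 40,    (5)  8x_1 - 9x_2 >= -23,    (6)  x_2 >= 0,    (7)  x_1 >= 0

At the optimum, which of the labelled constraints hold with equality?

Feasible corners and W = -2x_1 - 2x_2:
  (6/5, 9/5) → W = -6
  (15/8, 0) → W = -15/4
  (0, 9/7) → W = -18/7
  (0, 0) → W = 0

The minimum is at (6/5, 9/5). Substituting into each constraint, equality holds for (1) and (3); the remaining constraints have slack.

(1) and (3)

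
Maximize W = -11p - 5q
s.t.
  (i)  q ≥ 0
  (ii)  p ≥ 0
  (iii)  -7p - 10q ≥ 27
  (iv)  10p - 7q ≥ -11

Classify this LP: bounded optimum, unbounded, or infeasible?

The boundaries q = 0 and p = 0 meet at (0, 0), but that point violates -7p - 10q ≥ 27. Every candidate vertex is excluded by some other constraint, so the feasible region is empty.

infeasible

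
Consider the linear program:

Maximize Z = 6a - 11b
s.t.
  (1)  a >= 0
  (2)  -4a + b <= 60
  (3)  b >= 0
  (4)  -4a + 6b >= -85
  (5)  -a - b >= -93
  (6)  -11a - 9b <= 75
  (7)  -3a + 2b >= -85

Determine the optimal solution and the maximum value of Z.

Corner points and Z = 6a - 11b:
  (0, 60) → Z = -660
  (0, 0) → Z = 0
  (33/5, 432/5) → Z = -4554/5
  (85/4, 0) → Z = 255/2
  (34, 17/2) → Z = 221/2
  (271/5, 194/5) → Z = -508/5

The binding constraints are b = 0 and -4a + 6b = -85.
Solving simultaneously gives a = 85/4, b = 0.

a = 85/4, b = 0, maximum Z = 255/2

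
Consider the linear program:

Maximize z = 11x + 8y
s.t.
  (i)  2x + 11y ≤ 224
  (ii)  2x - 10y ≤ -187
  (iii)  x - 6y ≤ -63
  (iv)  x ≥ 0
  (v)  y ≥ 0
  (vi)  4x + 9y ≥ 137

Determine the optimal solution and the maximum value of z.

Extreme points and z = 11x + 8y:
  (61/14, 137/7) → z = 409/2
  (0, 224/11) → z = 1792/11
  (0, 187/10) → z = 748/5

The binding constraints are 2x + 11y = 224 and 2x - 10y = -187.
Solving simultaneously gives x = 61/14, y = 137/7.

x = 61/14, y = 137/7, maximum z = 409/2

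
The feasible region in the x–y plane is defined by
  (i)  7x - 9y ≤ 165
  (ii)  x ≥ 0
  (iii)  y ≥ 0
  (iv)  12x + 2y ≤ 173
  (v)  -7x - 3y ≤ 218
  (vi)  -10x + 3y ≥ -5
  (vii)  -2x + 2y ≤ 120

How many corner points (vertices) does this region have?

5

Of the 21 pairwise boundary intersections, those satisfying every inequality are:
  (0, 0)
  (0, 60)
  (1/2, 0)
  (529/56, 835/28)
  (53/14, 893/14)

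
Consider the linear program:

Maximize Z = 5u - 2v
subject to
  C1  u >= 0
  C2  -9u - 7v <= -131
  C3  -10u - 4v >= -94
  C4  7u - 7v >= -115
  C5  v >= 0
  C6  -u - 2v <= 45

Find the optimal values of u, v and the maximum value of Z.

Vertices and Z = 5u - 2v:
  (67/17, 232/17) → Z = -129/17
  (1, 122/7) → Z = -209/7
  (99/49, 904/49) → Z = -1313/49

The binding constraints are -9u - 7v = -131 and -10u - 4v = -94.
Solving simultaneously gives u = 67/17, v = 232/17.

u = 67/17, v = 232/17, maximum Z = -129/17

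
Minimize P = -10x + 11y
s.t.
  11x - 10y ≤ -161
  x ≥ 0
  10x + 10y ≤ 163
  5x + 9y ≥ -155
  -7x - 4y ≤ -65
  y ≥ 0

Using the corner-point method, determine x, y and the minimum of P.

Extreme points and P = -10x + 11y:
  (2/21, 3403/210) → P = 1773/10
  (1/19, 307/19) → P = 3367/19
  (0, 163/10) → P = 1793/10
  (0, 65/4) → P = 715/4

x = 1/19, y = 307/19, minimum P = 3367/19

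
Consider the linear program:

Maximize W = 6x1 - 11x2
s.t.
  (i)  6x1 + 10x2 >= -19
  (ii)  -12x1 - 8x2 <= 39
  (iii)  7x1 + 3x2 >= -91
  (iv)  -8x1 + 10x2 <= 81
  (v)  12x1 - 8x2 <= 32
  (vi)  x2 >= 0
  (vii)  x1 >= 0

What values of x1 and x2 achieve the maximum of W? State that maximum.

x1 = 8/3, x2 = 0, maximum W = 16

Extreme points and W = 6x1 - 11x2:
  (121/7, 307/14) → W = -275/2
  (0, 81/10) → W = -891/10
  (8/3, 0) → W = 16
  (0, 0) → W = 0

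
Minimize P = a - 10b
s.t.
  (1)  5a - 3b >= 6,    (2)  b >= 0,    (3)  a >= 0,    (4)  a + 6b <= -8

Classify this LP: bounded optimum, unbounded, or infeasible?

The boundaries 5a - 3b = 6 and b = 0 meet at (6/5, 0), but that point violates a + 6b ≤ -8. Every candidate vertex is excluded by some other constraint, so the feasible region is empty.

infeasible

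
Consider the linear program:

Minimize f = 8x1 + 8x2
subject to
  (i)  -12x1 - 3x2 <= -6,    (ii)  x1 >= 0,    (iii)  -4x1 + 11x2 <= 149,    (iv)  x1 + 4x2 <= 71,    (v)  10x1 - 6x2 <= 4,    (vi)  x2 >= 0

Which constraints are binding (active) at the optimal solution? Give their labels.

Extreme points and f = 8x1 + 8x2:
  (0, 2) → f = 16
  (8/17, 2/17) → f = 80/17
  (0, 149/11) → f = 1192/11
  (185/27, 433/27) → f = 1648/9
  (221/23, 353/23) → f = 4592/23

The minimum is at (8/17, 2/17). Substituting into each constraint, equality holds for (i) and (v); the remaining constraints have slack.

(i) and (v)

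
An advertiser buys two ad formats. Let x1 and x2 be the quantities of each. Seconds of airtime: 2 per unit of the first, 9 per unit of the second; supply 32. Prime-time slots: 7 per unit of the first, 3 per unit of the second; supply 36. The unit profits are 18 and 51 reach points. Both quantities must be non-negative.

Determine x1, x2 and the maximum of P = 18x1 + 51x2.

x1 = 4, x2 = 8/3, maximum P = 208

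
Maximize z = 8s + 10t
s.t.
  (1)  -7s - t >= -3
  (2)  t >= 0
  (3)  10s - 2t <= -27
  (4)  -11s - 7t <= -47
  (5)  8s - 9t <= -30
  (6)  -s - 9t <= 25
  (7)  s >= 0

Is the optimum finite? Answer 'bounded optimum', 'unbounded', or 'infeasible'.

infeasible

The boundaries -7s - t = -3 and 10s - 2t = -27 meet at (-7/8, 73/8), but that point violates s ≥ 0. Every candidate vertex is excluded by some other constraint, so the feasible region is empty.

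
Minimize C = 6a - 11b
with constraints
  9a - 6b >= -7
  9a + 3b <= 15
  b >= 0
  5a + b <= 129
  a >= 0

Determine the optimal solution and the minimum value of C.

Extreme points and C = 6a - 11b:
  (23/27, 22/9) → C = -196/9
  (0, 7/6) → C = -77/6
  (5/3, 0) → C = 10
  (0, 0) → C = 0

At the optimal vertex, 9a - 6b = -7 and 9a + 3b = 15.
Solving simultaneously gives a = 23/27, b = 22/9.

a = 23/27, b = 22/9, minimum C = -196/9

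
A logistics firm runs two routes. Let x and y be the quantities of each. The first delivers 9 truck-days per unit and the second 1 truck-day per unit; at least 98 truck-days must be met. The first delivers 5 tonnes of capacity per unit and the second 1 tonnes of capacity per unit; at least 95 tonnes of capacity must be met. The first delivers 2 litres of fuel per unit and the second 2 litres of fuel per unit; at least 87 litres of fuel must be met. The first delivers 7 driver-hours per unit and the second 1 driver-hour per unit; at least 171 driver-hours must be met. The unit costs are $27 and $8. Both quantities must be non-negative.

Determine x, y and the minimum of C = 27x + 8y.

x = 85/4, y = 89/4, minimum C = 3007/4

Extreme points and C = 27x + 8y:
  (0, 171) → C = 1368
  (87/2, 0) → C = 2349/2
  (85/4, 89/4) → C = 3007/4
The feasible region is unbounded (it extends along (0, 1), (1, 0)), but C strictly increases along every unbounded feasible direction, so there is no improving ray and the minimum is attained at a vertex.

The optimum lies where 2x + 2y = 87 and 7x + y = 171.
Solving simultaneously gives x = 85/4, y = 89/4.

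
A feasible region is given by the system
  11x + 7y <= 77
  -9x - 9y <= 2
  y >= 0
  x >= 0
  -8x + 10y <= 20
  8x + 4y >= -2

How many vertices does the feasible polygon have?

4

Of the 15 pairwise boundary intersections, those satisfying every inequality are:
  (7, 0)
  (315/83, 418/83)
  (0, 0)
  (0, 2)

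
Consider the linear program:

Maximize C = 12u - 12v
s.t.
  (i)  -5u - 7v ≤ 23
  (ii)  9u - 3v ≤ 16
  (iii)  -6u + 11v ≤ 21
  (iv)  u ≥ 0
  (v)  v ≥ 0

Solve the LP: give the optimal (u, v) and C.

u = 16/9, v = 0, maximum C = 64/3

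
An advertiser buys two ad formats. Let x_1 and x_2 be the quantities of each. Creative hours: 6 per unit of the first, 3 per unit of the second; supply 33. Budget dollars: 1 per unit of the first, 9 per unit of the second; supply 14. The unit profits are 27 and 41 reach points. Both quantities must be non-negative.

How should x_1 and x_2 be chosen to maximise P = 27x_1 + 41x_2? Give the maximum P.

Vertices and P = 27x_1 + 41x_2:
  (0, 0) → P = 0
  (0, 14/9) → P = 574/9
  (11/2, 0) → P = 297/2
  (5, 1) → P = 176

At the optimal vertex, 6x_1 + 3x_2 = 33 and x_1 + 9x_2 = 14.
Solving simultaneously gives x_1 = 5, x_2 = 1.

x_1 = 5, x_2 = 1, maximum P = 176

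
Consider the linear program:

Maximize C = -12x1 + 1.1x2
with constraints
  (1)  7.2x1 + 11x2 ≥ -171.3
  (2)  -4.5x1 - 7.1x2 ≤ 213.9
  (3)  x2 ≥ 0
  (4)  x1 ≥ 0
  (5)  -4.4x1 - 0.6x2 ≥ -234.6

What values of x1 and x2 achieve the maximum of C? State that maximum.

Corner points and C = -12x1 + 1.1x2:
  (0, 0) → C = 0
  (1173/22, 0) → C = -7038/11
  (0, 391) → C = 4301/10

x1 = 0, x2 = 391, maximum C = 430.1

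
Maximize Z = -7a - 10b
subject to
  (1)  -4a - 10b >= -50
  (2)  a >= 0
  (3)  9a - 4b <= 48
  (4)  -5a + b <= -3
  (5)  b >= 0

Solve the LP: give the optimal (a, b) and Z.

Corner points and Z = -7a - 10b:
  (340/53, 129/53) → Z = -3670/53
  (40/27, 119/27) → Z = -490/9
  (16/3, 0) → Z = -112/3
  (3/5, 0) → Z = -21/5

At the optimal vertex, -5a + b = -3 and b = 0.
Solving simultaneously gives a = 3/5, b = 0.

a = 3/5, b = 0, maximum Z = -21/5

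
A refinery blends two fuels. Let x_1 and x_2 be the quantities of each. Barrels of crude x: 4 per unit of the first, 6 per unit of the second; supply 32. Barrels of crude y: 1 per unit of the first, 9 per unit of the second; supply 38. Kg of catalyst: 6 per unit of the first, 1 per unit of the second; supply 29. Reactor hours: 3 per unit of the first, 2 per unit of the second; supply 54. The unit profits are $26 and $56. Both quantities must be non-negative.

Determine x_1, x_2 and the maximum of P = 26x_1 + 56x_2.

Extreme points and P = 26x_1 + 56x_2:
  (0, 0) → P = 0
  (0, 38/9) → P = 2128/9
  (29/6, 0) → P = 377/3
  (2, 4) → P = 276
  (71/16, 19/8) → P = 1987/8

The optimum lies where 4x_1 + 6x_2 = 32 and x_1 + 9x_2 = 38.
Solving simultaneously gives x_1 = 2, x_2 = 4.

x_1 = 2, x_2 = 4, maximum P = 276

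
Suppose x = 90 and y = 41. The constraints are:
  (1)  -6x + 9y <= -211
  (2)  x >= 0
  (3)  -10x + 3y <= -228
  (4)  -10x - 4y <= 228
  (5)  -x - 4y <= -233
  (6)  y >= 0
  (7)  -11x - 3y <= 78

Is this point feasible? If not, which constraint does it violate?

Constraint (1): -6x + 9y = -171, which is not ≤ -211. All other constraints are satisfied.

not feasible — violates (1)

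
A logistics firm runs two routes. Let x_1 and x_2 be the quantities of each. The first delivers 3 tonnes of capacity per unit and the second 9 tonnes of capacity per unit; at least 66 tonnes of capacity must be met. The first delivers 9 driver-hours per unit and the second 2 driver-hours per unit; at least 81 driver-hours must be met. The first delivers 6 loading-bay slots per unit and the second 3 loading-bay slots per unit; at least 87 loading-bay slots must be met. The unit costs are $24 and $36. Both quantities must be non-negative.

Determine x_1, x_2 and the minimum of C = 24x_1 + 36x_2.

x_1 = 13, x_2 = 3, minimum C = 420

Feasible corners and C = 24x_1 + 36x_2:
  (0, 81/2) → C = 1458
  (22, 0) → C = 528
  (13, 3) → C = 420
  (23/5, 99/5) → C = 4116/5
The feasible region is unbounded (it extends along (0, 1), (1, 0)), but C strictly increases along every unbounded feasible direction, so there is no improving ray and the minimum is attained at a vertex.

The optimum lies where 3x_1 + 9x_2 = 66 and 6x_1 + 3x_2 = 87.
Solving simultaneously gives x_1 = 13, x_2 = 3.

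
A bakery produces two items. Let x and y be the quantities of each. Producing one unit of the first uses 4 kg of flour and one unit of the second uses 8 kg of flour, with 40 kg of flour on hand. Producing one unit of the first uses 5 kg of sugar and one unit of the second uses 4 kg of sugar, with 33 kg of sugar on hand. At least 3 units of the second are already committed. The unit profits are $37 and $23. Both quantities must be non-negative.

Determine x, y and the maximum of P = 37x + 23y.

x = 4, y = 3, maximum P = 217

Feasible corners and P = 37x + 23y:
  (0, 5) → P = 115
  (0, 3) → P = 69
  (4, 3) → P = 217

At the optimal vertex, 4x + 8y = 40 and y = 3.
Solving simultaneously gives x = 4, y = 3.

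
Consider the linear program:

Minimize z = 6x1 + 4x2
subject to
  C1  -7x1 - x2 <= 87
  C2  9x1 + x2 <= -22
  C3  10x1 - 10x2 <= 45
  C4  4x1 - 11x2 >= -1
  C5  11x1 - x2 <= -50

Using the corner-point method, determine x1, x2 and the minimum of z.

Feasible corners and z = 6x1 + 4x2:
  (-165/16, -237/16) → z = -969/8
  (-958/81, -341/81) → z = -7112/81
  (-109/20, -199/20) → z = -145/2
  (-61/13, -21/13) → z = -450/13

The binding constraints are -7x1 - x2 = 87 and 10x1 - 10x2 = 45.
Solving simultaneously gives x1 = -165/16, x2 = -237/16.

x1 = -165/16, x2 = -237/16, minimum z = -969/8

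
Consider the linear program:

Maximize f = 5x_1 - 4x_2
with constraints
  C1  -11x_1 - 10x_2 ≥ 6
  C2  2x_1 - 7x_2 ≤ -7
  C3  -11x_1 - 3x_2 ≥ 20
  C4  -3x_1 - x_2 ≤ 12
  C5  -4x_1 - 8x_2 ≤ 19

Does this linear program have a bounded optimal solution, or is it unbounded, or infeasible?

bounded optimum

Extreme points and f = 5x_1 - 4x_2:
  (-26/11, 2) → f = -218/11
  (-6, 6) → f = -54
  (-161/83, 37/83) → f = -953/83
  (-91/23, -3/23) → f = -443/23
The feasible region has finitely many vertices and no improving ray; the maximum is -953/83 at (-161/83, 37/83).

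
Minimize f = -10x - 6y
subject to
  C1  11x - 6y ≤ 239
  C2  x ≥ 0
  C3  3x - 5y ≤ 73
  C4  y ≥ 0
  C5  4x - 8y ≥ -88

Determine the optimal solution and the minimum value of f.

Extreme points and f = -10x - 6y:
  (239/11, 0) → f = -2390/11
  (305/8, 481/16) → f = -4493/8
  (0, 0) → f = 0
  (0, 11) → f = -66

At the optimal vertex, 11x - 6y = 239 and 4x - 8y = -88.
Solving simultaneously gives x = 305/8, y = 481/16.

x = 305/8, y = 481/16, minimum f = -4493/8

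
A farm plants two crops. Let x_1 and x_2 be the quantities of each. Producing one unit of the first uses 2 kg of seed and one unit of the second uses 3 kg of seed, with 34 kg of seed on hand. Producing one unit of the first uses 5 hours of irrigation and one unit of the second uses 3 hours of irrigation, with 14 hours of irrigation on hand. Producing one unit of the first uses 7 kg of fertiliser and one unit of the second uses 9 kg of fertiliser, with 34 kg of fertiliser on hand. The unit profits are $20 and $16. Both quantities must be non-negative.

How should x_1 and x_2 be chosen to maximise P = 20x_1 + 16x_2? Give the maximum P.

Feasible corners and P = 20x_1 + 16x_2:
  (0, 0) → P = 0
  (0, 34/9) → P = 544/9
  (14/5, 0) → P = 56
  (1, 3) → P = 68

The optimum lies where 5x_1 + 3x_2 = 14 and 7x_1 + 9x_2 = 34.
Solving simultaneously gives x_1 = 1, x_2 = 3.

x_1 = 1, x_2 = 3, maximum P = 68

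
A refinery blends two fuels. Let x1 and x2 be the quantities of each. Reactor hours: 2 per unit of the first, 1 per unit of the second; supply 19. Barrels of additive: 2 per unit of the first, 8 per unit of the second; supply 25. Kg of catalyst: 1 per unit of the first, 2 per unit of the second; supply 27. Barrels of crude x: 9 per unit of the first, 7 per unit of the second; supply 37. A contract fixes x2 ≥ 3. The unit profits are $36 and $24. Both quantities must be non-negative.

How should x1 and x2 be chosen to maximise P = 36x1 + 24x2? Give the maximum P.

x1 = 1/2, x2 = 3, maximum P = 90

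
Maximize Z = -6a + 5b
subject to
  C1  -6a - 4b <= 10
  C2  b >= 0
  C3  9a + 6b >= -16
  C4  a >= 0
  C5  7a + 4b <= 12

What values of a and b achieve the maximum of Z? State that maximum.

a = 0, b = 3, maximum Z = 15

Vertices and Z = -6a + 5b:
  (0, 0) → Z = 0
  (12/7, 0) → Z = -72/7
  (0, 3) → Z = 15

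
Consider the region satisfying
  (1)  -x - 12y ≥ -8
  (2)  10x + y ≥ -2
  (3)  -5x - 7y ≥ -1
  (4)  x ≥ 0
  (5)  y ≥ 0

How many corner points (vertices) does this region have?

3

The feasible vertices (each the meet of two boundaries and inside every other half-plane) are:
  (0, 1/7)
  (1/5, 0)
  (0, 0)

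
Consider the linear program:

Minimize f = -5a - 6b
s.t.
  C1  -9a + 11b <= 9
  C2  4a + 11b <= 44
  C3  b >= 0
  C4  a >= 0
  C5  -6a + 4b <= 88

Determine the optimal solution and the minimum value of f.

Extreme points and f = -5a - 6b:
  (35/13, 432/143) → f = -4517/143
  (0, 9/11) → f = -54/11
  (11, 0) → f = -55
  (0, 0) → f = 0

The optimum lies where 4a + 11b = 44 and b = 0.
Solving simultaneously gives a = 11, b = 0.

a = 11, b = 0, minimum f = -55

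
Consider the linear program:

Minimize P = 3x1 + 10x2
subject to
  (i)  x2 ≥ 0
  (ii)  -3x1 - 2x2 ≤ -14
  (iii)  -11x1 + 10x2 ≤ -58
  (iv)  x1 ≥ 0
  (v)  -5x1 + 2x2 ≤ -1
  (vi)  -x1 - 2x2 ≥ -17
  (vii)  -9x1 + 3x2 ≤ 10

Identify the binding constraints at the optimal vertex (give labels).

(i) and (iii)

Vertices and P = 3x1 + 10x2:
  (58/11, 0) → P = 174/11
  (17, 0) → P = 51
  (143/16, 129/32) → P = 537/8

The minimum is at (58/11, 0). Substituting into each constraint, equality holds for (i) and (iii); the remaining constraints have slack.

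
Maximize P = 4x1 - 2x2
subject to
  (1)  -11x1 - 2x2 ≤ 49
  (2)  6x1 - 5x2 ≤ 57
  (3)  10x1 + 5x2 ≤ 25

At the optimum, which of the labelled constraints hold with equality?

(2) and (3)

Corner points and P = 4x1 - 2x2:
  (-131/67, -921/67) → P = 1318/67
  (-59/7, 153/7) → P = -542/7
  (41/8, -21/4) → P = 31

The maximum is at (41/8, -21/4). Substituting into each constraint, equality holds for (2) and (3); the remaining constraints have slack.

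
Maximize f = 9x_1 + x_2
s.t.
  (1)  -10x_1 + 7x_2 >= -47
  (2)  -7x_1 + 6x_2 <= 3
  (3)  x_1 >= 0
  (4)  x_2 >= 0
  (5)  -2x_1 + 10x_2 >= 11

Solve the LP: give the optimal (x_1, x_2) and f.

The optimum lies where -10x_1 + 7x_2 = -47 and -7x_1 + 6x_2 = 3.
Solving simultaneously gives x_1 = 303/11, x_2 = 359/11.

x_1 = 303/11, x_2 = 359/11, maximum f = 3086/11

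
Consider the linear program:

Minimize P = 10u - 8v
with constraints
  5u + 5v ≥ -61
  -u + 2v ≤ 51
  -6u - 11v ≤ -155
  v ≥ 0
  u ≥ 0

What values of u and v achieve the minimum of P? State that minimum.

Corner points and P = 10u - 8v:
  (0, 51/2) → P = -204
  (155/6, 0) → P = 775/3
  (0, 155/11) → P = -1240/11
The feasible region is unbounded (it extends along (2, 1), (1, 0)), but P strictly increases along every unbounded feasible direction, so there is no improving ray and the minimum is attained at a vertex.

At the optimal vertex, -u + 2v = 51 and u = 0.
Solving simultaneously gives u = 0, v = 51/2.

u = 0, v = 51/2, minimum P = -204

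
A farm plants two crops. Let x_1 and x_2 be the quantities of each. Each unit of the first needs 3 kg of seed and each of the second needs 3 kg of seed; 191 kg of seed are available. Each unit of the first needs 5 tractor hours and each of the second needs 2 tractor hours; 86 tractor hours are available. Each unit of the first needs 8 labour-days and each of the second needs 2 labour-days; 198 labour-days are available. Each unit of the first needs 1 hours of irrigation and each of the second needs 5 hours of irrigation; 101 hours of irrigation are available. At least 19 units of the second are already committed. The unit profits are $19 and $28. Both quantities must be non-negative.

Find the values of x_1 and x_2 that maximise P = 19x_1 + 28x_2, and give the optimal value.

Extreme points and P = 19x_1 + 28x_2:
  (0, 101/5) → P = 2828/5
  (0, 19) → P = 532
  (6, 19) → P = 646

x_1 = 6, x_2 = 19, maximum P = 646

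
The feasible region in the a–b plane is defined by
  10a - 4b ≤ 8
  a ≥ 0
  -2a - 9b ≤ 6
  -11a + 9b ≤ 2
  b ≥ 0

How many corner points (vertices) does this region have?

4

Of the 10 pairwise boundary intersections, those satisfying every inequality are:
  (40/23, 54/23)
  (4/5, 0)
  (0, 2/9)
  (0, 0)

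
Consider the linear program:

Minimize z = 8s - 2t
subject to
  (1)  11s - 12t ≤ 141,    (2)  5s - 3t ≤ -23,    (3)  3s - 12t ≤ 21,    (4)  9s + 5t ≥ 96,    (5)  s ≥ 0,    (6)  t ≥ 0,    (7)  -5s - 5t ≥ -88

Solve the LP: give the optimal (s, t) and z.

Feasible corners and z = 8s - 2t:
  (173/52, 687/52) → z = 5/26
  (149/40, 111/8) → z = 41/20
  (2, 78/5) → z = -76/5

s = 2, t = 78/5, minimum z = -76/5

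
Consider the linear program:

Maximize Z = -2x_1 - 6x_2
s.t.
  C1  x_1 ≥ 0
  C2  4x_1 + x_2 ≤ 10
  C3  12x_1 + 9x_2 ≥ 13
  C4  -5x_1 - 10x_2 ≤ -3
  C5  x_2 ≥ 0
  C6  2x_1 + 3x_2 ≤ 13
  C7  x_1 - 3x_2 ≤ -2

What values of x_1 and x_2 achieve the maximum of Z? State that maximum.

Extreme points and Z = -2x_1 - 6x_2:
  (0, 13/9) → Z = -26/3
  (0, 13/3) → Z = -26
  (17/10, 16/5) → Z = -113/5
  (28/13, 18/13) → Z = -164/13
  (7/15, 37/45) → Z = -88/15

x_1 = 7/15, x_2 = 37/45, maximum Z = -88/15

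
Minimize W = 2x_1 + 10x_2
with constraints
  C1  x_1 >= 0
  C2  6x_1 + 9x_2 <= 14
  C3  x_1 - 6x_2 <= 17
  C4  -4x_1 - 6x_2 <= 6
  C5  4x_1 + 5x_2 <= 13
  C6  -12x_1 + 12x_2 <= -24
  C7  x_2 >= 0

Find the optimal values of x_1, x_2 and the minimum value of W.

The optimum lies where -12x_1 + 12x_2 = -24 and x_2 = 0.
Solving simultaneously gives x_1 = 2, x_2 = 0.

x_1 = 2, x_2 = 0, minimum W = 4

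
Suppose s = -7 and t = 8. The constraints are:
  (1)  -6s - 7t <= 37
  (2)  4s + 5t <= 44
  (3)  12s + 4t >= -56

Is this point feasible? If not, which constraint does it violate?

feasible

(1): -14 ≤ 37 ✓
(2): 12 ≤ 44 ✓
(3): -52 ≥ -56 ✓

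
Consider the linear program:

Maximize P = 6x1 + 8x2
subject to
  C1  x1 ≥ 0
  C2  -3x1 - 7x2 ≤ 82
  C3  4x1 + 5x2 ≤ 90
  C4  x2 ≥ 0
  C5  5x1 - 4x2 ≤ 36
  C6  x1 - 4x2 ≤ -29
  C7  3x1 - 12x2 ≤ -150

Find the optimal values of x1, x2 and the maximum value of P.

Vertices and P = 6x1 + 8x2:
  (0, 18) → P = 144
  (0, 25/2) → P = 100
  (110/21, 290/21) → P = 2980/21

The binding constraints are x1 = 0 and 4x1 + 5x2 = 90.
Solving simultaneously gives x1 = 0, x2 = 18.

x1 = 0, x2 = 18, maximum P = 144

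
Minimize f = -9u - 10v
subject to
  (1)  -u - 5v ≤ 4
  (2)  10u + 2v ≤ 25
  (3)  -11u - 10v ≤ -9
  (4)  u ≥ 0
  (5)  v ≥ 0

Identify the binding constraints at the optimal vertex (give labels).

(2) and (4)

Vertices and f = -9u - 10v:
  (0, 25/2) → f = -125
  (5/2, 0) → f = -45/2
  (0, 9/10) → f = -9
  (9/11, 0) → f = -81/11

The minimum is at (0, 25/2). Substituting into each constraint, equality holds for (2) and (4); the remaining constraints have slack.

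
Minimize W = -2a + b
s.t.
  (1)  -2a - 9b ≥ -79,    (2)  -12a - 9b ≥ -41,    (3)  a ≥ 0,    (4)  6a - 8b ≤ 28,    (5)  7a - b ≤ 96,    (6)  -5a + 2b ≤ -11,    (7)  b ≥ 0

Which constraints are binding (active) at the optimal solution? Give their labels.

Extreme points and W = -2a + b:
  (181/69, 73/69) → W = -289/69
  (41/12, 0) → W = -41/6
  (11/5, 0) → W = -22/5

The minimum is at (41/12, 0). Substituting into each constraint, equality holds for (2) and (7); the remaining constraints have slack.

(2) and (7)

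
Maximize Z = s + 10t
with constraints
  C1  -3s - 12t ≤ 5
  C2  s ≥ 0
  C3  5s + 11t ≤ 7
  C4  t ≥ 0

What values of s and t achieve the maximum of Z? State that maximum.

Feasible corners and Z = s + 10t:
  (0, 7/11) → Z = 70/11
  (0, 0) → Z = 0
  (7/5, 0) → Z = 7/5

The optimum lies where s = 0 and 5s + 11t = 7.
Solving simultaneously gives s = 0, t = 7/11.

s = 0, t = 7/11, maximum Z = 70/11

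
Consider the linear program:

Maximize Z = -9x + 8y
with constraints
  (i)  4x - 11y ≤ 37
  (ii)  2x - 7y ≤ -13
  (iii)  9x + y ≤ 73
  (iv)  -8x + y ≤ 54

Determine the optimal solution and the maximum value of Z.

x = 19/17, y = 1070/17, maximum Z = 8389/17

Corner points and Z = -9x + 8y:
  (498/65, 263/65) → Z = -2378/65
  (-365/54, -2/27) → Z = 3253/54
  (19/17, 1070/17) → Z = 8389/17

The binding constraints are 9x + y = 73 and -8x + y = 54.
Solving simultaneously gives x = 19/17, y = 1070/17.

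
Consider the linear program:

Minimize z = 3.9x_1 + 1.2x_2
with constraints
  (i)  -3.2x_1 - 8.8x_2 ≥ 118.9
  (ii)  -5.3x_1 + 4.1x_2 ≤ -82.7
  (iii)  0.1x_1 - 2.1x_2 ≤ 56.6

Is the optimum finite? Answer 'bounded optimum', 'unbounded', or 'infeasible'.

bounded optimum

Extreme points and z = 3.9x_1 + 1.2x_2:
  (8009/1992, -29827/1992) → z = -15191/6640
  (24839/760, -19301/760) → z = 737109/7600
  (-5839/1072, -29171/1072) → z = -577773/10720
The feasible region has finitely many vertices and no improving ray; the minimum is -577773/10720 at (-5839/1072, -29171/1072).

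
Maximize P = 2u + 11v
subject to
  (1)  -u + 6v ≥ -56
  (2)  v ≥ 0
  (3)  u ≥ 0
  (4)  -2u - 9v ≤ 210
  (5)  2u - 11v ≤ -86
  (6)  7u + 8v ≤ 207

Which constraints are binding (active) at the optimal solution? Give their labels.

(3) and (6)

Feasible corners and P = 2u + 11v:
  (0, 86/11) → P = 86
  (0, 207/8) → P = 2277/8
  (1589/93, 1016/93) → P = 14354/93

The maximum is at (0, 207/8). Substituting into each constraint, equality holds for (3) and (6); the remaining constraints have slack.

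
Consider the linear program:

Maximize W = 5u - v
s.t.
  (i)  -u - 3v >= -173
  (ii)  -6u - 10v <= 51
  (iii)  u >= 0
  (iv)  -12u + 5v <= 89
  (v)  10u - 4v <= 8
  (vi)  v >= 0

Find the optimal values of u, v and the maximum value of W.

Feasible corners and W = 5u - v:
  (598/41, 2165/41) → W = 825/41
  (358/17, 861/17) → W = 929/17
  (0, 89/5) → W = -89/5
  (0, 0) → W = 0
  (4/5, 0) → W = 4

At the optimal vertex, -u - 3v = -173 and 10u - 4v = 8.
Solving simultaneously gives u = 358/17, v = 861/17.

u = 358/17, v = 861/17, maximum W = 929/17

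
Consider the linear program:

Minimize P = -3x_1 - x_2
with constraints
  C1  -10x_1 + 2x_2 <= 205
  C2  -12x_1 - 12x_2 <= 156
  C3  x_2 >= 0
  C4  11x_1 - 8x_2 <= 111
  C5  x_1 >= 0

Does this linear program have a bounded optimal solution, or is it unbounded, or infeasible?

From the feasible point (0, 205/2), moving in the direction (2, 10) keeps every constraint satisfied while P decreases without bound.

unbounded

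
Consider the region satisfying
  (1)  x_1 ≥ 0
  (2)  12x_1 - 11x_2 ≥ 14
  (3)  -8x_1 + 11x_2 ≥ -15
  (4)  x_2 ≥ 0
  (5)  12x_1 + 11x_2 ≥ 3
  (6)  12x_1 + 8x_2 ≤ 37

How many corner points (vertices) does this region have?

Of the 15 pairwise boundary intersections, those satisfying every inequality are:
  (7/6, 0)
  (173/76, 23/19)
  (15/8, 0)
  (527/196, 29/49)

4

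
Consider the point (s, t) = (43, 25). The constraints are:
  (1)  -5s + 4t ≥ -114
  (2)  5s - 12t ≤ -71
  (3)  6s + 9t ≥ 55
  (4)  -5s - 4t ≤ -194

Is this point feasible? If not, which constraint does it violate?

not feasible — violates (1)

Constraint (1): -5s + 4t = -115, which is not ≥ -114. All other constraints are satisfied.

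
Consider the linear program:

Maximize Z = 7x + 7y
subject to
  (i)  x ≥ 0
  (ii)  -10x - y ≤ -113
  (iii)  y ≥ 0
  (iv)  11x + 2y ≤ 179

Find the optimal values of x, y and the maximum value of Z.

x = 47/9, y = 547/9, maximum Z = 462

Vertices and Z = 7x + 7y:
  (113/10, 0) → Z = 791/10
  (47/9, 547/9) → Z = 462
  (179/11, 0) → Z = 1253/11

At the optimal vertex, -10x - y = -113 and 11x + 2y = 179.
Solving simultaneously gives x = 47/9, y = 547/9.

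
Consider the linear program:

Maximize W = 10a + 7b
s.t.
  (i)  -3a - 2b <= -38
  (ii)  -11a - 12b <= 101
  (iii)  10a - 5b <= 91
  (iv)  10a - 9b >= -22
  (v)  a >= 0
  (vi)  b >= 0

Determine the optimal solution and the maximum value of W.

a = 929/40, b = 113/4, maximum W = 430

Vertices and W = 10a + 7b:
  (372/35, 107/35) → W = 4469/35
  (298/47, 446/47) → W = 6102/47
  (929/40, 113/4) → W = 430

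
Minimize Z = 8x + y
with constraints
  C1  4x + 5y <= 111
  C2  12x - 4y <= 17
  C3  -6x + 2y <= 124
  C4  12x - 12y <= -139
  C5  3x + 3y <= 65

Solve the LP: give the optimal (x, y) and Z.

x = -605/24, y = -109/8, minimum Z = -5167/24

Extreme points and Z = 8x + y:
  (-199/19, 581/19) → Z = -1011/19
  (-8/3, 73/3) → Z = 3
  (-605/24, -109/8) → Z = -5167/24
  (121/24, 133/8) → Z = 1367/24

The binding constraints are -6x + 2y = 124 and 12x - 12y = -139.
Solving simultaneously gives x = -605/24, y = -109/8.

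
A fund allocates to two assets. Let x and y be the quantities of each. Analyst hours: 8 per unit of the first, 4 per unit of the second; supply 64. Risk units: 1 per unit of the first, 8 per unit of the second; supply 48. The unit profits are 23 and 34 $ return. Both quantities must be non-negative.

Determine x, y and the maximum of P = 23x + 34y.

The optimum lies where 8x + 4y = 64 and x + 8y = 48.
Solving simultaneously gives x = 16/3, y = 16/3.

x = 16/3, y = 16/3, maximum P = 304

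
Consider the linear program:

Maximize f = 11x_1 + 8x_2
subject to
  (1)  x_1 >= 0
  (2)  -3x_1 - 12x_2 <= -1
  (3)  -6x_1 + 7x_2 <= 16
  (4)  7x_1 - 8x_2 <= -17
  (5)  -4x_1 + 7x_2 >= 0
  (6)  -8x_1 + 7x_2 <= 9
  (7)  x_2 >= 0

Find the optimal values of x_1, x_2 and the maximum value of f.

The binding constraints are -6x_1 + 7x_2 = 16 and 7x_1 - 8x_2 = -17.
Solving simultaneously gives x_1 = 9, x_2 = 10.

x_1 = 9, x_2 = 10, maximum f = 179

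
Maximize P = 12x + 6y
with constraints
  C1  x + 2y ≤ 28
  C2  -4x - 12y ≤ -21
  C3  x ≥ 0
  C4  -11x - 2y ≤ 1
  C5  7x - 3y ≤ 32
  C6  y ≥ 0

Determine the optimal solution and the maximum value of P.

Corner points and P = 12x + 6y:
  (0, 14) → P = 84
  (148/17, 164/17) → P = 2760/17
  (0, 7/4) → P = 21/2
  (149/32, 19/96) → P = 913/16

x = 148/17, y = 164/17, maximum P = 2760/17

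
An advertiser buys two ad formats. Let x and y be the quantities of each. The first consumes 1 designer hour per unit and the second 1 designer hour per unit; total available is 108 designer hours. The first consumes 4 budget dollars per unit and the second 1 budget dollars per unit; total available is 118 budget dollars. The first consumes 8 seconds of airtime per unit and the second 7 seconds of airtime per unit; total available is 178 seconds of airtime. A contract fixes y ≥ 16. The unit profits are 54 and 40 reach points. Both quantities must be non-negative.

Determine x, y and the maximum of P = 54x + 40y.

x = 33/4, y = 16, maximum P = 2171/2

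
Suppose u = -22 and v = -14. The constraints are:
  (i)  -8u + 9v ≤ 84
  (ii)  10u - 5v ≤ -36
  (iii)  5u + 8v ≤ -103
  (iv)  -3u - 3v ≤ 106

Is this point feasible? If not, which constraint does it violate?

not feasible — violates (iv)

Constraint (iv): -3u - 3v = 108, which is not ≤ 106. All other constraints are satisfied.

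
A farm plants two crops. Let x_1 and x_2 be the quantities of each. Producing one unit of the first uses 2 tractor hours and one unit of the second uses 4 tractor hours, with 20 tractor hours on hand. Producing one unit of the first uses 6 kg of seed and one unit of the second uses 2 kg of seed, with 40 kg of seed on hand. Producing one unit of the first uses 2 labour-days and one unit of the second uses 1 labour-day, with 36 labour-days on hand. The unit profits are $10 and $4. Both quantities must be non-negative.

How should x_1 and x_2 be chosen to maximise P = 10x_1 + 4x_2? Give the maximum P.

x_1 = 6, x_2 = 2, maximum P = 68

At the optimal vertex, 2x_1 + 4x_2 = 20 and 6x_1 + 2x_2 = 40.
Solving simultaneously gives x_1 = 6, x_2 = 2.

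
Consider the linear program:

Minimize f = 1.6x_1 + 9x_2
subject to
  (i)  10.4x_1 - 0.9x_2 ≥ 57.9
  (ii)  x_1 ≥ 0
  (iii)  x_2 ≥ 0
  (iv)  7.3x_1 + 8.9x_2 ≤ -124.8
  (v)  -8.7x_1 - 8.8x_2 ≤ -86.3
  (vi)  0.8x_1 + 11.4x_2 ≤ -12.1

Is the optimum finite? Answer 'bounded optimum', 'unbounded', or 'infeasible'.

infeasible

The boundaries 7.3x_1 + 8.9x_2 = -124.8 and -8.7x_1 - 8.8x_2 = -86.3 meet at (186631/1319, -171575/1319), but that point violates x_2 ≥ 0. Every candidate vertex is excluded by some other constraint, so the feasible region is empty.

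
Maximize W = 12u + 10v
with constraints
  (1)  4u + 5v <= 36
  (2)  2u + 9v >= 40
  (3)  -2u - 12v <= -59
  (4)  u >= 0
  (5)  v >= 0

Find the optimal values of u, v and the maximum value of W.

u = 137/38, v = 82/19, maximum W = 1642/19

Feasible corners and W = 12u + 10v:
  (137/38, 82/19) → W = 1642/19
  (0, 36/5) → W = 72
  (0, 59/12) → W = 295/6

The optimum lies where 4u + 5v = 36 and -2u - 12v = -59.
Solving simultaneously gives u = 137/38, v = 82/19.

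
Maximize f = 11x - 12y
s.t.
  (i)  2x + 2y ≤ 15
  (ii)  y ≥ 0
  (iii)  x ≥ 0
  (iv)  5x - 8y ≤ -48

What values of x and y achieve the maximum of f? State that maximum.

x = 12/13, y = 171/26, maximum f = -894/13

Feasible corners and f = 11x - 12y:
  (0, 15/2) → f = -90
  (12/13, 171/26) → f = -894/13
  (0, 6) → f = -72

At the optimal vertex, 2x + 2y = 15 and 5x - 8y = -48.
Solving simultaneously gives x = 12/13, y = 171/26.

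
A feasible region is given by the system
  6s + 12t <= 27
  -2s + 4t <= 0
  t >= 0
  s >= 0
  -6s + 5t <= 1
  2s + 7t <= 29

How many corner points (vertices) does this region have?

3

Intersecting each pair of boundary lines and keeping only the points that satisfy every inequality leaves:
  (9/4, 9/8)
  (9/2, 0)
  (0, 0)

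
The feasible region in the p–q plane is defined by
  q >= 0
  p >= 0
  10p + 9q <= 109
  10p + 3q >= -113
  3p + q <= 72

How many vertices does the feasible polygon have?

Of the 10 pairwise boundary intersections, those satisfying every inequality are:
  (0, 0)
  (109/10, 0)
  (0, 109/9)

3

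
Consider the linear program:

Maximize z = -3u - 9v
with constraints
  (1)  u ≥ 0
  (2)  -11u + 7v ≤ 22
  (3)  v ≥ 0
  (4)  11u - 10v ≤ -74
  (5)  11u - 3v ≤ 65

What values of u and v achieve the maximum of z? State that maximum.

The optimum lies where -11u + 7v = 22 and 11u - 10v = -74.
Solving simultaneously gives u = 298/33, v = 52/3.

u = 298/33, v = 52/3, maximum z = -2014/11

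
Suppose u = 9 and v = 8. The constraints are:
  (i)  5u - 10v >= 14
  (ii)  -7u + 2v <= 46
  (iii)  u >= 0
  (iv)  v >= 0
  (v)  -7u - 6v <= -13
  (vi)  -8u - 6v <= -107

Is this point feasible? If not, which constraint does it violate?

not feasible — violates (i)

Constraint (i): 5u - 10v = -35, which is not ≥ 14. All other constraints are satisfied.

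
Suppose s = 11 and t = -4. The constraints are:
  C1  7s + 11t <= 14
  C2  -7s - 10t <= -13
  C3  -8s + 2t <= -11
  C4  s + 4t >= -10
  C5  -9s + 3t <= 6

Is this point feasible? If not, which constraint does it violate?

Constraint C1: 7s + 11t = 33, which is not ≤ 14. All other constraints are satisfied.

not feasible — violates C1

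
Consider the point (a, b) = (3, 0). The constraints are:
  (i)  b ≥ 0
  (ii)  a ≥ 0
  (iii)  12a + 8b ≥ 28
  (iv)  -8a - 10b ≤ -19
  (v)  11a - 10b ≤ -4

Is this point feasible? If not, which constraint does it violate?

Constraint (v): 11a - 10b = 33, which is not ≤ -4. All other constraints are satisfied.

not feasible — violates (v)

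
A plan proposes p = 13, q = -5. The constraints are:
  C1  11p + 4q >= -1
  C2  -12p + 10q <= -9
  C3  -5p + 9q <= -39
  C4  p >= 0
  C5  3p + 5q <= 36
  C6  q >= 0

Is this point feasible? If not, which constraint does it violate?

Constraint C6: q = -5, which is not ≥ 0. All other constraints are satisfied.

not feasible — violates C6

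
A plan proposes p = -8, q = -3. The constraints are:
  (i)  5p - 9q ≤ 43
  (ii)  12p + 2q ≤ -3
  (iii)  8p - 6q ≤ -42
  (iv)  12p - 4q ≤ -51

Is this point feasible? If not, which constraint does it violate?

(i): -13 ≤ 43 ✓
(ii): -102 ≤ -3 ✓
(iii): -46 ≤ -42 ✓
(iv): -84 ≤ -51 ✓

feasible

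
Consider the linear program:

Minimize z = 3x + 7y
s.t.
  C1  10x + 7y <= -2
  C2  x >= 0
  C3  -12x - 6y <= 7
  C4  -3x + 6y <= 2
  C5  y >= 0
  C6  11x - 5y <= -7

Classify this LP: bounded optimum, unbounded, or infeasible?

infeasible

The boundaries y = 0 and 11x - 5y = -7 meet at (-7/11, 0), but that point violates x ≥ 0. Every candidate vertex is excluded by some other constraint, so the feasible region is empty.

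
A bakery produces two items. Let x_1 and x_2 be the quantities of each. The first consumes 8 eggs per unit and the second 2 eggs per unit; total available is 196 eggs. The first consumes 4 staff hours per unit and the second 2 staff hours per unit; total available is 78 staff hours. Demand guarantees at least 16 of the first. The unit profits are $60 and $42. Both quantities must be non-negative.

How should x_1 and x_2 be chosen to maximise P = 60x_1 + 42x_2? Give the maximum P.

Vertices and P = 60x_1 + 42x_2:
  (39/2, 0) → P = 1170
  (16, 0) → P = 960
  (16, 7) → P = 1254

x_1 = 16, x_2 = 7, maximum P = 1254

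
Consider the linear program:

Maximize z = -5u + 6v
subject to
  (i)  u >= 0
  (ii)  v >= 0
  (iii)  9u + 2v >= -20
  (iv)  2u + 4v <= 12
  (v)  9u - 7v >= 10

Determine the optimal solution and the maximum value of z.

u = 62/25, v = 44/25, maximum z = -46/25

Feasible corners and z = -5u + 6v:
  (6, 0) → z = -30
  (10/9, 0) → z = -50/9
  (62/25, 44/25) → z = -46/25

The optimum lies where 2u + 4v = 12 and 9u - 7v = 10.
Solving simultaneously gives u = 62/25, v = 44/25.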